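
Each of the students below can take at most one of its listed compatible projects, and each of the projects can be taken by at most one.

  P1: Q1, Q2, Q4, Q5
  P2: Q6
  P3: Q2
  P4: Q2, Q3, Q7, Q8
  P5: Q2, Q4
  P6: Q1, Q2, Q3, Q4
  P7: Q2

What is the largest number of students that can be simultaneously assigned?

6

Unit-capacity flow: source→left, listed edges, right→sink; max matching = max flow.
Augmenting path P1→Q1 (+1); matched 1.
Augmenting path P2→Q6 (+1); matched 2.
Augmenting path P3→Q2 (+1); matched 3.
Augmenting path P4→Q3 (+1); matched 4.
Augmenting path P5→Q4 (+1); matched 5.
Augmenting path P6→Q1→P1→Q5 (+1); matched 6.
No augmenting path remains; maximum matching = 6.
König certificate: {P1, P2, P4, P5, P6, Q2} is a vertex cover of size 6 (every listed pair touches it), so no matching can be larger.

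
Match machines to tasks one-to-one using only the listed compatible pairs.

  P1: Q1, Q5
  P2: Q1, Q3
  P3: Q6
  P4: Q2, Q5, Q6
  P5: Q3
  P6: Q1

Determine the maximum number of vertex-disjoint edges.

Unit-capacity flow: source→left, listed edges, right→sink; max matching = max flow.
Augmenting path P1→Q1 (+1); matched 1.
Augmenting path P2→Q3 (+1); matched 2.
Augmenting path P3→Q6 (+1); matched 3.
Augmenting path P4→Q2 (+1); matched 4.
Augmenting path P6→Q1→P1→Q5 (+1); matched 5.
No augmenting path remains; maximum matching = 5.
König certificate: {P1, P3, P4, Q1, Q3} is a vertex cover of size 5 (every listed pair touches it), so no matching can be larger.

5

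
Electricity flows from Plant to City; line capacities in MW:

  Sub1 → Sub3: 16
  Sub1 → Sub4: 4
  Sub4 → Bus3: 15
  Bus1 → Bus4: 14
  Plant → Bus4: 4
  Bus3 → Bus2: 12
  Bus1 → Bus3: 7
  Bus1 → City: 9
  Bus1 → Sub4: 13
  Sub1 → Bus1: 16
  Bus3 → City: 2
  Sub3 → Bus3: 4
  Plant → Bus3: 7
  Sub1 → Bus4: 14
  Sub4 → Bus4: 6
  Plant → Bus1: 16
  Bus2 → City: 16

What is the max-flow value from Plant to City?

Augment Plant→Bus1→City: bottleneck 9, flow now 9.
Augment Plant→Bus3→City: bottleneck 2, flow now 11.
Augment Plant→Bus3→Bus2→City: bottleneck 5, flow now 16.
Augment Plant→Bus1→Bus3→Bus2→City: bottleneck 7, flow now 23.
No augmenting path remains; maximum flow = 23.
In the residual graph, reachable from Plant: {Plant, Bus4}.
Min-cut edges: Plant→Bus1 (16), Plant→Bus3 (7); capacity 16 + 7 = 23.
This cut is saturated, so no flow can exceed 23.

23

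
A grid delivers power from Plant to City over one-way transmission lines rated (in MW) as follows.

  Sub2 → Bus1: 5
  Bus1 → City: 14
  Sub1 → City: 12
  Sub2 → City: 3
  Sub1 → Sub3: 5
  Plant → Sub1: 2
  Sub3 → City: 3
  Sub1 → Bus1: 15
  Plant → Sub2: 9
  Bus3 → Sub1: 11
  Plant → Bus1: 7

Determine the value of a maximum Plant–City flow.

17

Augment Plant→Sub2→City: bottleneck 3, flow now 3.
Augment Plant→Sub1→City: bottleneck 2, flow now 5.
Augment Plant→Bus1→City: bottleneck 7, flow now 12.
Augment Plant→Sub2→Bus1→City: bottleneck 5, flow now 17.
No augmenting path remains; maximum flow = 17.
In the residual graph, reachable from Plant: {Plant, Sub2}.
Min-cut edges: Plant→Sub1 (2), Plant→Bus1 (7), Sub2→Bus1 (5), Sub2→City (3); capacity 2 + 7 + 5 + 3 = 17.
This cut is saturated, so no flow can exceed 17.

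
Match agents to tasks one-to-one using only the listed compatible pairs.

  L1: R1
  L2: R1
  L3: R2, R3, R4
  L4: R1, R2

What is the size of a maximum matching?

Unit-capacity flow: source→left, listed edges, right→sink; max matching = max flow.
Augmenting path L1→R1 (+1); matched 1.
Augmenting path L3→R2 (+1); matched 2.
Augmenting path L4→R2→L3→R3 (+1); matched 3.
No augmenting path remains; maximum matching = 3.
König certificate: {L3, L4, R1} is a vertex cover of size 3 (every listed pair touches it), so no matching can be larger.

3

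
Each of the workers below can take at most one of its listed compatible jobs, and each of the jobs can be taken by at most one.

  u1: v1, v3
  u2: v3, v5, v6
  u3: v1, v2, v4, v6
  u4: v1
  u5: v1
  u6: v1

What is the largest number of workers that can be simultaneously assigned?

4

Unit-capacity flow: source→left, listed edges, right→sink; max matching = max flow.
Augmenting path u1→v1 (+1); matched 1.
Augmenting path u2→v3 (+1); matched 2.
Augmenting path u3→v2 (+1); matched 3.
Augmenting path u4→v1→u1→v3→u2→v5 (+1); matched 4.
No augmenting path remains; maximum matching = 4.
König certificate: {u1, u2, u3, v1} is a vertex cover of size 4 (every listed pair touches it), so no matching can be larger.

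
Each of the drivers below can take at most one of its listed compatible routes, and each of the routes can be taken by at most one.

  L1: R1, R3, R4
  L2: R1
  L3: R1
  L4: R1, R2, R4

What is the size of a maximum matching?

Unit-capacity flow: source→left, listed edges, right→sink; max matching = max flow.
Augmenting path L1→R1 (+1); matched 1.
Augmenting path L4→R2 (+1); matched 2.
Augmenting path L2→R1→L1→R3 (+1); matched 3.
No augmenting path remains; maximum matching = 3.
König certificate: {L1, L4, R1} is a vertex cover of size 3 (every listed pair touches it), so no matching can be larger.

3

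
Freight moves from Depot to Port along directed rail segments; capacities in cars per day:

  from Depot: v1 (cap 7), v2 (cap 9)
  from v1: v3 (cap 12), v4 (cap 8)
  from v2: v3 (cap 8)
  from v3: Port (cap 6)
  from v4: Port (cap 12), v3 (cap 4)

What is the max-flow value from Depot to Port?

Augment Depot→v1→v3→Port: bottleneck 6, flow now 6.
Augment Depot→v1→v4→Port: bottleneck 1, flow now 7.
Augment Depot→v2→v3→v1→v4→Port: bottleneck 6, flow now 13. (uses reverse residual edge)
No augmenting path remains; maximum flow = 13.
In the residual graph, reachable from Depot: {Depot, v2, v3}.
Min-cut edges: Depot→v1 (7), v3→Port (6); capacity 7 + 6 = 13.
This cut is saturated, so no flow can exceed 13.

13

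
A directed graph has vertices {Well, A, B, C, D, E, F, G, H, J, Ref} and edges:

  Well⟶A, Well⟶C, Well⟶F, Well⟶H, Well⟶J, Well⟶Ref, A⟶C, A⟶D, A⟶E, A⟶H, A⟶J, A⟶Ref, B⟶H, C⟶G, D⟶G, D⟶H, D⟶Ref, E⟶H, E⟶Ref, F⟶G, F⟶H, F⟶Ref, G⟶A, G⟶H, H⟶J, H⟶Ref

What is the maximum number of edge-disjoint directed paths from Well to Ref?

5

Assign every edge capacity 1; by Menger, the answer equals the max flow.
Path Well→Ref (+1); total 1.
Path Well→A→Ref (+1); total 2.
Path Well→F→Ref (+1); total 3.
Path Well→H→Ref (+1); total 4.
Path Well→C→G→A→D→Ref (+1); total 5.
No residual Well→Ref path; max flow = 5.
Certifying cut of size 5: {Well→A, Well→C, Well→F, Well→H, Well→Ref}.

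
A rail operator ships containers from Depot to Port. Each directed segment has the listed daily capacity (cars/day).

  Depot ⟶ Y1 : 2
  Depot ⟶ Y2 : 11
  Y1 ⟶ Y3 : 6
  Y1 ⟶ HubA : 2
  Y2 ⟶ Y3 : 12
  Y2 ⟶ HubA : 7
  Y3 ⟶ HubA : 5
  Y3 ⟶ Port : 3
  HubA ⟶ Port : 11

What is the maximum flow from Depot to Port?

Augment Depot→Y1→Y3→Port: bottleneck 2, flow now 2.
Augment Depot→Y2→Y3→Port: bottleneck 1, flow now 3.
Augment Depot→Y2→HubA→Port: bottleneck 7, flow now 10.
Augment Depot→Y2→Y3→HubA→Port: bottleneck 3, flow now 13.
No augmenting path remains; maximum flow = 13.
In the residual graph, reachable from Depot: {Depot}.
Min-cut edges: Depot→Y1 (2), Depot→Y2 (11); capacity 2 + 11 = 13.
This cut is saturated, so no flow can exceed 13.

13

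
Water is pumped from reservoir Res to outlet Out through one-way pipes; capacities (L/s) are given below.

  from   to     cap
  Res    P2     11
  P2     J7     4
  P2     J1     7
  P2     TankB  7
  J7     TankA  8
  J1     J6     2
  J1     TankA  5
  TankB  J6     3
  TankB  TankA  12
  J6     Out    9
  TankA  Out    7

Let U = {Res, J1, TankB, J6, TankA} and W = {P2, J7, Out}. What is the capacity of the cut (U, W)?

Edges leaving {Res, J1, TankB, J6, TankA}: Res→P2 (11), J6→Out (9), TankA→Out (7).
Cut capacity = 11 + 9 + 7 = 27.

27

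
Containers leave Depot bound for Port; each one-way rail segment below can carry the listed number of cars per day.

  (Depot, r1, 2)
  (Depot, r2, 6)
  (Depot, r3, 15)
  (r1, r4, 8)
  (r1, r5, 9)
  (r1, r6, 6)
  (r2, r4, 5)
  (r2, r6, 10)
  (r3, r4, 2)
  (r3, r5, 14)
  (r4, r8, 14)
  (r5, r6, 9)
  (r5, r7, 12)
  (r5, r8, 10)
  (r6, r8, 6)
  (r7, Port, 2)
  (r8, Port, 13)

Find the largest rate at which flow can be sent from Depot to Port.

Augment Depot→r1→r4→r8→Port: bottleneck 2, flow now 2.
Augment Depot→r2→r4→r8→Port: bottleneck 5, flow now 7.
Augment Depot→r2→r6→r8→Port: bottleneck 1, flow now 8.
Augment Depot→r3→r4→r8→Port: bottleneck 2, flow now 10.
Augment Depot→r3→r5→r7→Port: bottleneck 2, flow now 12.
Augment Depot→r3→r5→r8→Port: bottleneck 3, flow now 15.
No augmenting path remains; maximum flow = 15.
In the residual graph, reachable from Depot: {Depot, r1, r2, r3, r4, r5, r6, r7, r8}.
Min-cut edges: r7→Port (2), r8→Port (13); capacity 2 + 13 = 15.
This cut is saturated, so no flow can exceed 15.

15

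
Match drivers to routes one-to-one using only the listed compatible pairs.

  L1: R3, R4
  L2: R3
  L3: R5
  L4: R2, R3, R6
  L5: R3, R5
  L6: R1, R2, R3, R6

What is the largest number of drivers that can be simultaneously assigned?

5

Unit-capacity flow: source→left, listed edges, right→sink; max matching = max flow.
Augmenting path L1→R3 (+1); matched 1.
Augmenting path L3→R5 (+1); matched 2.
Augmenting path L4→R2 (+1); matched 3.
Augmenting path L6→R1 (+1); matched 4.
Augmenting path L2→R3→L1→R4 (+1); matched 5.
No augmenting path remains; maximum matching = 5.
König certificate: {L1, L4, L6, R3, R5} is a vertex cover of size 5 (every listed pair touches it), so no matching can be larger.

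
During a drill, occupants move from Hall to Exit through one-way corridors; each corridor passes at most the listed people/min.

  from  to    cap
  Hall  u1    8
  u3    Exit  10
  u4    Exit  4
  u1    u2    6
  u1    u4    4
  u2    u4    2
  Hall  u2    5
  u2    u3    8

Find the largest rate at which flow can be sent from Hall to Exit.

12

Augment Hall→u1→u4→Exit: bottleneck 4, flow now 4.
Augment Hall→u2→u3→Exit: bottleneck 5, flow now 9.
Augment Hall→u1→u2→u3→Exit: bottleneck 3, flow now 12.
No augmenting path remains; maximum flow = 12.
In the residual graph, reachable from Hall: {Hall, u1, u2, u4}.
Min-cut edges: u2→u3 (8), u4→Exit (4); capacity 8 + 4 = 12.
This cut is saturated, so no flow can exceed 12.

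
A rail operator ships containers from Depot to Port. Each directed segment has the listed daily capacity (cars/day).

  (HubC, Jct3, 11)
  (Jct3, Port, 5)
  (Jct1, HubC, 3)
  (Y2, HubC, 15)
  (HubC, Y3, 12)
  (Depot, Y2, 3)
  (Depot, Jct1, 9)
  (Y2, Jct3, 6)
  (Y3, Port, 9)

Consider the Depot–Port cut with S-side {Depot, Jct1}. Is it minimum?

Given cut capacity: 3 + 3 = 6.
Augment Depot→Y2→Jct3→Port: bottleneck 3, flow now 3.
Augment Depot→Jct1→HubC→Jct3→Port: bottleneck 2, flow now 5.
Augment Depot→Jct1→HubC→Y3→Port: bottleneck 1, flow now 6.
No augmenting path remains; maximum flow = 6.
Cut capacity 6 equals the max flow, so it is a minimum cut.

Yes — it is a minimum cut (capacity 6).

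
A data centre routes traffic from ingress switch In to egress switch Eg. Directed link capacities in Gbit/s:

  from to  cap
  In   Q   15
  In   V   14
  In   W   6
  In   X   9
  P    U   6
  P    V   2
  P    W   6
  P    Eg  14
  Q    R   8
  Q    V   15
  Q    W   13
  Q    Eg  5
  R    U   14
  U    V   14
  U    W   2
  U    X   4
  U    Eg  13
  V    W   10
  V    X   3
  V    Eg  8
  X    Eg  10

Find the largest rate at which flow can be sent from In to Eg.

Augment In→Q→Eg: bottleneck 5, flow now 5.
Augment In→V→Eg: bottleneck 8, flow now 13.
Augment In→X→Eg: bottleneck 9, flow now 22.
Augment In→V→X→Eg: bottleneck 1, flow now 23.
Augment In→Q→R→U→Eg: bottleneck 8, flow now 31.
No augmenting path remains; maximum flow = 31.
In the residual graph, reachable from In: {In, Q, V, W, X}.
Min-cut edges: Q→R (8), Q→Eg (5), V→Eg (8), X→Eg (10); capacity 8 + 5 + 8 + 10 = 31.
This cut is saturated, so no flow can exceed 31.

31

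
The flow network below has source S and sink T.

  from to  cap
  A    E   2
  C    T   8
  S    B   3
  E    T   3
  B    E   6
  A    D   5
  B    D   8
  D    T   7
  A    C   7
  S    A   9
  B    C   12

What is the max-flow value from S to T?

12

Augment S→A→C→T: bottleneck 7, flow now 7.
Augment S→A→D→T: bottleneck 2, flow now 9.
Augment S→B→C→T: bottleneck 1, flow now 10.
Augment S→B→D→T: bottleneck 2, flow now 12.
No augmenting path remains; maximum flow = 12.
In the residual graph, reachable from S: {S}.
Min-cut edges: S→A (9), S→B (3); capacity 9 + 3 = 12.
This cut is saturated, so no flow can exceed 12.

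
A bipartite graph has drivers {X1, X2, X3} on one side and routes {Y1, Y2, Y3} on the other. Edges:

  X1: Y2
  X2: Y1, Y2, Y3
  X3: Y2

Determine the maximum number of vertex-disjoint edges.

2

Unit-capacity flow: source→left, listed edges, right→sink; max matching = max flow.
Augmenting path X1→Y2 (+1); matched 1.
Augmenting path X2→Y1 (+1); matched 2.
No augmenting path remains; maximum matching = 2.
König certificate: {X2, Y2} is a vertex cover of size 2 (every listed pair touches it), so no matching can be larger.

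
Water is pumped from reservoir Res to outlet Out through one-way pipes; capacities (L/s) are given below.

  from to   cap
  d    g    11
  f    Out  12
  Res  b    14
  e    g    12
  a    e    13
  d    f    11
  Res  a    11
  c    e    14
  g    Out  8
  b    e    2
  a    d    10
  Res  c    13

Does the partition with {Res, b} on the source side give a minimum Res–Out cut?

No — its capacity is 26, but the minimum cut has capacity 18.

Given cut capacity: 11 + 13 + 2 = 26.
Augment Res→a→d→f→Out: bottleneck 10, flow now 10.
Augment Res→a→e→g→Out: bottleneck 1, flow now 11.
Augment Res→b→e→g→Out: bottleneck 2, flow now 13.
Augment Res→c→e→g→Out: bottleneck 5, flow now 18.
No augmenting path remains; maximum flow = 18.
In the residual graph, reachable from Res: {Res, a, b, c, e, g}.
Min-cut edges: a→d (10), g→Out (8); capacity 10 + 8 = 18.
Cut capacity 26 exceeds the max flow 18, so it is not minimum.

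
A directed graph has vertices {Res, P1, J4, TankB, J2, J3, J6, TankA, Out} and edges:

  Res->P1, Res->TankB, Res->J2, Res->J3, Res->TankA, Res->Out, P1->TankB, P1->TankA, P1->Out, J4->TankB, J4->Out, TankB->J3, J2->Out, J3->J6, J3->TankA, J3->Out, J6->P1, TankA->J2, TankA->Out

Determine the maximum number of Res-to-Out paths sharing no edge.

5

Assign every edge capacity 1; by Menger, the answer equals the max flow.
Path Res→Out (+1); total 1.
Path Res→P1→Out (+1); total 2.
Path Res→J2→Out (+1); total 3.
Path Res→J3→Out (+1); total 4.
Path Res→TankA→Out (+1); total 5.
No residual Res→Out path; max flow = 5.
Certifying cut of size 5: {J2→Out, J3→Out, P1→Out, Res→Out, TankA→Out}.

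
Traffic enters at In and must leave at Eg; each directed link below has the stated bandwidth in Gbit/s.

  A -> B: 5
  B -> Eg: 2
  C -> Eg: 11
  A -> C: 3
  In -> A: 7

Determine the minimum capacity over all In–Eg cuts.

Augment In→A→B→Eg: bottleneck 2, flow now 2.
Augment In→A→C→Eg: bottleneck 3, flow now 5.
No augmenting path remains; maximum flow = 5.
By max-flow min-cut, the minimum cut capacity equals the max flow.
In the residual graph, reachable from In: {In, A, B}.
Min-cut edges: A→C (3), B→Eg (2); capacity 3 + 2 = 5.

5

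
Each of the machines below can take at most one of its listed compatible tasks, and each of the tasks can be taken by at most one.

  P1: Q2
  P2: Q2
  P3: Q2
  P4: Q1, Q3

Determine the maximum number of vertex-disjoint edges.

Unit-capacity flow: source→left, listed edges, right→sink; max matching = max flow.
Augmenting path P1→Q2 (+1); matched 1.
Augmenting path P4→Q1 (+1); matched 2.
No augmenting path remains; maximum matching = 2.
König certificate: {P4, Q2} is a vertex cover of size 2 (every listed pair touches it), so no matching can be larger.

2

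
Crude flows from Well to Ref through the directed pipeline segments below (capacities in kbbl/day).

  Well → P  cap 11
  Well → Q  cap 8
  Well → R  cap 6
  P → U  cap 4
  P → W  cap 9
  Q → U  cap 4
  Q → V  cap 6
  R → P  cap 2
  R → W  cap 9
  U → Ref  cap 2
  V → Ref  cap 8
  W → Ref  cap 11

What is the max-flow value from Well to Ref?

Augment Well→P→U→Ref: bottleneck 2, flow now 2.
Augment Well→P→W→Ref: bottleneck 9, flow now 11.
Augment Well→Q→V→Ref: bottleneck 6, flow now 17.
Augment Well→R→W→Ref: bottleneck 2, flow now 19.
No augmenting path remains; maximum flow = 19.
In the residual graph, reachable from Well: {Well, P, Q, R, U, W}.
Min-cut edges: Q→V (6), U→Ref (2), W→Ref (11); capacity 6 + 2 + 11 = 19.
This cut is saturated, so no flow can exceed 19.

19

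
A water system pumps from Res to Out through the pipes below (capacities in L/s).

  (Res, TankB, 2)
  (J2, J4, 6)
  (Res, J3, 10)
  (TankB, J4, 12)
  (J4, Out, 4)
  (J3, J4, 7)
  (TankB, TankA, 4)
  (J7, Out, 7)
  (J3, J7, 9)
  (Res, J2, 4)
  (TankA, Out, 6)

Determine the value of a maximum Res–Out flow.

13

Augment Res→J3→J4→Out: bottleneck 4, flow now 4.
Augment Res→J3→J7→Out: bottleneck 6, flow now 10.
Augment Res→TankB→TankA→Out: bottleneck 2, flow now 12.
Augment Res→J2→J4→J3→J7→Out: bottleneck 1, flow now 13. (uses reverse residual edge)
No augmenting path remains; maximum flow = 13.
In the residual graph, reachable from Res: {Res, J3, J2, J4, J7}.
Min-cut edges: Res→TankB (2), J4→Out (4), J7→Out (7); capacity 2 + 4 + 7 = 13.
This cut is saturated, so no flow can exceed 13.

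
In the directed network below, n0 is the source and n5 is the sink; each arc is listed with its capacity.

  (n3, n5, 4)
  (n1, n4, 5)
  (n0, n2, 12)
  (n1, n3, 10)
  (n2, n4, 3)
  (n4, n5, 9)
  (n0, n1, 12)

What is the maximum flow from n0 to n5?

Augment n0→n1→n3→n5: bottleneck 4, flow now 4.
Augment n0→n1→n4→n5: bottleneck 5, flow now 9.
Augment n0→n2→n4→n5: bottleneck 3, flow now 12.
No augmenting path remains; maximum flow = 12.
In the residual graph, reachable from n0: {n0, n1, n2, n3}.
Min-cut edges: n1→n4 (5), n2→n4 (3), n3→n5 (4); capacity 5 + 3 + 4 = 12.
This cut is saturated, so no flow can exceed 12.

12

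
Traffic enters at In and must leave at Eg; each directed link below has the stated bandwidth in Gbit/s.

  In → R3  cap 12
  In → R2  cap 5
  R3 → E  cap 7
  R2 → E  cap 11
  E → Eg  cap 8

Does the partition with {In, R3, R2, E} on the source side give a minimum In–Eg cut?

Given cut capacity: 8 = 8.
Augment In→R3→E→Eg: bottleneck 7, flow now 7.
Augment In→R2→E→Eg: bottleneck 1, flow now 8.
No augmenting path remains; maximum flow = 8.
Cut capacity 8 equals the max flow, so it is a minimum cut.

Yes — it is a minimum cut (capacity 8).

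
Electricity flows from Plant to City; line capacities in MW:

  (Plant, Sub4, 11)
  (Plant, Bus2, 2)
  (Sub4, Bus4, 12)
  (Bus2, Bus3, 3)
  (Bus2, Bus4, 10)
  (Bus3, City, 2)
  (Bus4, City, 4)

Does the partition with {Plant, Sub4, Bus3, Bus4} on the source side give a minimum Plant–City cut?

Given cut capacity: 2 + 2 + 4 = 8.
Augment Plant→Sub4→Bus4→City: bottleneck 4, flow now 4.
Augment Plant→Bus2→Bus3→City: bottleneck 2, flow now 6.
No augmenting path remains; maximum flow = 6.
In the residual graph, reachable from Plant: {Plant, Sub4, Bus4}.
Min-cut edges: Plant→Bus2 (2), Bus4→City (4); capacity 2 + 4 = 6.
Cut capacity 8 exceeds the max flow 6, so it is not minimum.

No — its capacity is 8, but the minimum cut has capacity 6.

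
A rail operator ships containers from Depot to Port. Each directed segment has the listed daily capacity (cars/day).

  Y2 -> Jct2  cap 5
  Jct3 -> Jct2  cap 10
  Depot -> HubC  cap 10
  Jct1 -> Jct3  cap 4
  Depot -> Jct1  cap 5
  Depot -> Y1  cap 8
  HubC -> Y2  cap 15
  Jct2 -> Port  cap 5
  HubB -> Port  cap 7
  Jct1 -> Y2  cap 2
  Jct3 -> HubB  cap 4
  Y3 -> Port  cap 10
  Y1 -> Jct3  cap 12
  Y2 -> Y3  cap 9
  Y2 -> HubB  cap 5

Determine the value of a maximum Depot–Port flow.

Augment Depot→Y1→Jct3→Jct2→Port: bottleneck 5, flow now 5.
Augment Depot→Y1→Jct3→HubB→Port: bottleneck 3, flow now 8.
Augment Depot→Jct1→Y2→Y3→Port: bottleneck 2, flow now 10.
Augment Depot→Jct1→Jct3→HubB→Port: bottleneck 1, flow now 11.
Augment Depot→HubC→Y2→Y3→Port: bottleneck 7, flow now 18.
Augment Depot→HubC→Y2→HubB→Port: bottleneck 3, flow now 21.
No augmenting path remains; maximum flow = 21.
In the residual graph, reachable from Depot: {Depot, Y1, Jct1, Jct3, Jct2}.
Min-cut edges: Depot→HubC (10), Jct1→Y2 (2), Jct3→HubB (4), Jct2→Port (5); capacity 10 + 2 + 4 + 5 = 21.
This cut is saturated, so no flow can exceed 21.

21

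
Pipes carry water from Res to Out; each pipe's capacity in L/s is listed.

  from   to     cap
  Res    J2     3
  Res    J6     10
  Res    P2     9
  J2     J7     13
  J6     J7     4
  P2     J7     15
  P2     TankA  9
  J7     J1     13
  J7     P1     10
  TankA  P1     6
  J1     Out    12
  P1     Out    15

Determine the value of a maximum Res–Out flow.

16

Augment Res→J2→J7→J1→Out: bottleneck 3, flow now 3.
Augment Res→J6→J7→J1→Out: bottleneck 4, flow now 7.
Augment Res→P2→J7→J1→Out: bottleneck 5, flow now 12.
Augment Res→P2→J7→P1→Out: bottleneck 4, flow now 16.
No augmenting path remains; maximum flow = 16.
In the residual graph, reachable from Res: {Res, J6}.
Min-cut edges: Res→J2 (3), Res→P2 (9), J6→J7 (4); capacity 3 + 9 + 4 = 16.
This cut is saturated, so no flow can exceed 16.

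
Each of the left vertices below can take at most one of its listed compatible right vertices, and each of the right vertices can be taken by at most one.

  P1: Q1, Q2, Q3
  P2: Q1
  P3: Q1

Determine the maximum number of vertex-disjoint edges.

Unit-capacity flow: source→left, listed edges, right→sink; max matching = max flow.
Augmenting path P1→Q1 (+1); matched 1.
Augmenting path P2→Q1→P1→Q2 (+1); matched 2.
No augmenting path remains; maximum matching = 2.
König certificate: {P1, Q1} is a vertex cover of size 2 (every listed pair touches it), so no matching can be larger.

2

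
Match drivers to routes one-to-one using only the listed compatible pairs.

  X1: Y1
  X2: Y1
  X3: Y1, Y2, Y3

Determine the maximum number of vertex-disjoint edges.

Unit-capacity flow: source→left, listed edges, right→sink; max matching = max flow.
Augmenting path X1→Y1 (+1); matched 1.
Augmenting path X3→Y2 (+1); matched 2.
No augmenting path remains; maximum matching = 2.
König certificate: {X3, Y1} is a vertex cover of size 2 (every listed pair touches it), so no matching can be larger.

2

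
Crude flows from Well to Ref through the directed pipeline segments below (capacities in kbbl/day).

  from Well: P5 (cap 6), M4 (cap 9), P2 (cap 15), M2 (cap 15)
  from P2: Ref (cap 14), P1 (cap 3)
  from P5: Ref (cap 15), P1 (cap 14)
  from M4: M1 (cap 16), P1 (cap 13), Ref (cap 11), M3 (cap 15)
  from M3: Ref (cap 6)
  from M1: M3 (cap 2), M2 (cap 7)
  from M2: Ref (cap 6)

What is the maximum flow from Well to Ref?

Augment Well→P2→Ref: bottleneck 14, flow now 14.
Augment Well→P5→Ref: bottleneck 6, flow now 20.
Augment Well→M4→Ref: bottleneck 9, flow now 29.
Augment Well→M2→Ref: bottleneck 6, flow now 35.
No augmenting path remains; maximum flow = 35.
In the residual graph, reachable from Well: {Well, P2, P1, M2}.
Min-cut edges: Well→P5 (6), Well→M4 (9), P2→Ref (14), M2→Ref (6); capacity 6 + 9 + 14 + 6 = 35.
This cut is saturated, so no flow can exceed 35.

35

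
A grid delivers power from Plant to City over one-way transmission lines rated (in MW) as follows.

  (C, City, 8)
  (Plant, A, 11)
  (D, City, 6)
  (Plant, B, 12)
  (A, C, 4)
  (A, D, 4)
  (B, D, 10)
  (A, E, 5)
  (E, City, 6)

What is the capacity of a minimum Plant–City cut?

Augment Plant→A→C→City: bottleneck 4, flow now 4.
Augment Plant→A→D→City: bottleneck 4, flow now 8.
Augment Plant→A→E→City: bottleneck 3, flow now 11.
Augment Plant→B→D→City: bottleneck 2, flow now 13.
Augment Plant→B→D→A→E→City: bottleneck 2, flow now 15. (uses reverse residual edge)
No augmenting path remains; maximum flow = 15.
By max-flow min-cut, the minimum cut capacity equals the max flow.
In the residual graph, reachable from Plant: {Plant, A, B, D}.
Min-cut edges: A→C (4), A→E (5), D→City (6); capacity 4 + 5 + 6 = 15.

15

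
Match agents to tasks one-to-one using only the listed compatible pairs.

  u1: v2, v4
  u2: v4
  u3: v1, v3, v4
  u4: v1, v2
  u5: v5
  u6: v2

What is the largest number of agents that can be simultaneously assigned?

5

Unit-capacity flow: source→left, listed edges, right→sink; max matching = max flow.
Augmenting path u1→v2 (+1); matched 1.
Augmenting path u2→v4 (+1); matched 2.
Augmenting path u3→v1 (+1); matched 3.
Augmenting path u5→v5 (+1); matched 4.
Augmenting path u4→v1→u3→v3 (+1); matched 5.
No augmenting path remains; maximum matching = 5.
König certificate: {u3, u4, u5, v2, v4} is a vertex cover of size 5 (every listed pair touches it), so no matching can be larger.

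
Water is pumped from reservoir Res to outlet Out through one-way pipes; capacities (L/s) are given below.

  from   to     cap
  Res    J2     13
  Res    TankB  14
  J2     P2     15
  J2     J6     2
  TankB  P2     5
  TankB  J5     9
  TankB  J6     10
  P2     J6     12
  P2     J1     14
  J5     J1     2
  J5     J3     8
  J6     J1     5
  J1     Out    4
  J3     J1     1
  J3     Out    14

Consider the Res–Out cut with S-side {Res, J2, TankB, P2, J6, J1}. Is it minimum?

No — its capacity is 13, but the minimum cut has capacity 12.

Given cut capacity: 9 + 4 = 13.
Augment Res→J2→P2→J1→Out: bottleneck 4, flow now 4.
Augment Res→TankB→J5→J3→Out: bottleneck 8, flow now 12.
No augmenting path remains; maximum flow = 12.
In the residual graph, reachable from Res: {Res, J2, TankB, P2, J5, J6, J1}.
Min-cut edges: J5→J3 (8), J1→Out (4); capacity 8 + 4 = 12.
Cut capacity 13 exceeds the max flow 12, so it is not minimum.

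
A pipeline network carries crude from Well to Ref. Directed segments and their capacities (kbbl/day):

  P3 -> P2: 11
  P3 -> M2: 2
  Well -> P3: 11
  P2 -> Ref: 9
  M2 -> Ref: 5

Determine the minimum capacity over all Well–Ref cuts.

Augment Well→P3→P2→Ref: bottleneck 9, flow now 9.
Augment Well→P3→M2→Ref: bottleneck 2, flow now 11.
No augmenting path remains; maximum flow = 11.
By max-flow min-cut, the minimum cut capacity equals the max flow.
In the residual graph, reachable from Well: {Well}.
Min-cut edges: Well→P3 (11); capacity 11 = 11.

11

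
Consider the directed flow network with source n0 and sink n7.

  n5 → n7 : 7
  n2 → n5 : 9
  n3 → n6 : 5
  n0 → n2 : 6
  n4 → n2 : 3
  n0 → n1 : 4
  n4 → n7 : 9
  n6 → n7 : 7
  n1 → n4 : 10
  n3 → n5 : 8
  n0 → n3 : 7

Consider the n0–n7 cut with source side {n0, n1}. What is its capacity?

23

Edges leaving {n0, n1}: n0→n2 (6), n0→n3 (7), n1→n4 (10).
Cut capacity = 6 + 7 + 10 = 23.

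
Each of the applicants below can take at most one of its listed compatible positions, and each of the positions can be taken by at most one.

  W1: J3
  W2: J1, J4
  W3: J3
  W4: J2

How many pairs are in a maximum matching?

Unit-capacity flow: source→left, listed edges, right→sink; max matching = max flow.
Augmenting path W1→J3 (+1); matched 1.
Augmenting path W2→J1 (+1); matched 2.
Augmenting path W4→J2 (+1); matched 3.
No augmenting path remains; maximum matching = 3.
König certificate: {W2, W4, J3} is a vertex cover of size 3 (every listed pair touches it), so no matching can be larger.

3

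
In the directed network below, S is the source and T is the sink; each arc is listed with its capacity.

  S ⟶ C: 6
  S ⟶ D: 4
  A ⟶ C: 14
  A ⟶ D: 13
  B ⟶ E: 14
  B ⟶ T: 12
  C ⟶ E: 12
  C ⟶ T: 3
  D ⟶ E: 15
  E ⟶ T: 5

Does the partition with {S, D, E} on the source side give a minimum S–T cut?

Given cut capacity: 6 + 5 = 11.
Augment S→C→T: bottleneck 3, flow now 3.
Augment S→C→E→T: bottleneck 3, flow now 6.
Augment S→D→E→T: bottleneck 2, flow now 8.
No augmenting path remains; maximum flow = 8.
In the residual graph, reachable from S: {S, C, D, E}.
Min-cut edges: C→T (3), E→T (5); capacity 3 + 5 = 8.
Cut capacity 11 exceeds the max flow 8, so it is not minimum.

No — its capacity is 11, but the minimum cut has capacity 8.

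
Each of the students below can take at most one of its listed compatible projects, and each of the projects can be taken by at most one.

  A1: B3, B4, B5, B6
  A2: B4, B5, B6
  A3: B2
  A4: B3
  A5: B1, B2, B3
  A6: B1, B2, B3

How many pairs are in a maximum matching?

Unit-capacity flow: source→left, listed edges, right→sink; max matching = max flow.
Augmenting path A1→B3 (+1); matched 1.
Augmenting path A2→B4 (+1); matched 2.
Augmenting path A3→B2 (+1); matched 3.
Augmenting path A5→B1 (+1); matched 4.
Augmenting path A4→B3→A1→B5 (+1); matched 5.
No augmenting path remains; maximum matching = 5.
König certificate: {A1, A2, B1, B2, B3} is a vertex cover of size 5 (every listed pair touches it), so no matching can be larger.

5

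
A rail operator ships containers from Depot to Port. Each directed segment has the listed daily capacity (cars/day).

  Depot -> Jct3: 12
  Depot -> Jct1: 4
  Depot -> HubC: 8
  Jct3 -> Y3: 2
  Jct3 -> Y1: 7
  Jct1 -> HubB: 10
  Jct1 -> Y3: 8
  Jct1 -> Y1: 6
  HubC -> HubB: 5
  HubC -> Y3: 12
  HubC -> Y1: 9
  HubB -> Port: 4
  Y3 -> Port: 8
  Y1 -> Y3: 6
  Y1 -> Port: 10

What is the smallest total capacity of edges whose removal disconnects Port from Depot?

21

Augment Depot→Jct3→Y3→Port: bottleneck 2, flow now 2.
Augment Depot→Jct3→Y1→Port: bottleneck 7, flow now 9.
Augment Depot→Jct1→HubB→Port: bottleneck 4, flow now 13.
Augment Depot→HubC→Y3→Port: bottleneck 6, flow now 19.
Augment Depot→HubC→Y1→Port: bottleneck 2, flow now 21.
No augmenting path remains; maximum flow = 21.
By max-flow min-cut, the minimum cut capacity equals the max flow.
In the residual graph, reachable from Depot: {Depot, Jct3}.
Min-cut edges: Depot→Jct1 (4), Depot→HubC (8), Jct3→Y3 (2), Jct3→Y1 (7); capacity 4 + 8 + 2 + 7 = 21.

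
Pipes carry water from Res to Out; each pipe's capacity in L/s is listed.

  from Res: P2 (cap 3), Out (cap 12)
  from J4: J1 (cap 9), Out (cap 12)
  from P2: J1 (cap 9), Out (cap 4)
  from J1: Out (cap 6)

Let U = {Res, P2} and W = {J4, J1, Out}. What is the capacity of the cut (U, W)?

25

Edges leaving {Res, P2}: Res→Out (12), P2→J1 (9), P2→Out (4).
Cut capacity = 12 + 9 + 4 = 25.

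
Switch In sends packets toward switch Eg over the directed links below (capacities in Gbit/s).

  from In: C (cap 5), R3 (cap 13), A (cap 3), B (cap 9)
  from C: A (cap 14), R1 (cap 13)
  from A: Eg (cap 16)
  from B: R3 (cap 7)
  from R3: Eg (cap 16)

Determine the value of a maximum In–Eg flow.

Augment In→A→Eg: bottleneck 3, flow now 3.
Augment In→R3→Eg: bottleneck 13, flow now 16.
Augment In→C→A→Eg: bottleneck 5, flow now 21.
Augment In→B→R3→Eg: bottleneck 3, flow now 24.
No augmenting path remains; maximum flow = 24.
In the residual graph, reachable from In: {In, B, R3}.
Min-cut edges: In→C (5), In→A (3), R3→Eg (16); capacity 5 + 3 + 16 = 24.
This cut is saturated, so no flow can exceed 24.

24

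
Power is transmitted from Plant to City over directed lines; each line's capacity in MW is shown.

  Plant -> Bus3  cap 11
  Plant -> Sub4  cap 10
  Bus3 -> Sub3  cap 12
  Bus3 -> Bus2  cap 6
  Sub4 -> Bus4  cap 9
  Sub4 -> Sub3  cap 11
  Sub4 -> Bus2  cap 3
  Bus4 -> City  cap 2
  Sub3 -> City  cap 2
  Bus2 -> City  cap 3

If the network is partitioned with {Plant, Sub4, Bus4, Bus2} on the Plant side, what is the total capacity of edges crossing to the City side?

Edges leaving {Plant, Sub4, Bus4, Bus2}: Plant→Bus3 (11), Sub4→Sub3 (11), Bus4→City (2), Bus2→City (3).
Cut capacity = 11 + 11 + 2 + 3 = 27.

27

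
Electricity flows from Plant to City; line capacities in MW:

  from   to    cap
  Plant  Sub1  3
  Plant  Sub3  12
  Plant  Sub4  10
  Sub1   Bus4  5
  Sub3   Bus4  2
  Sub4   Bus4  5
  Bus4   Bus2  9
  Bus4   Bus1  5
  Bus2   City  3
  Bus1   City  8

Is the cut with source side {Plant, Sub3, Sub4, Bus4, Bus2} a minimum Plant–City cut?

Given cut capacity: 3 + 5 + 3 = 11.
Augment Plant→Sub1→Bus4→Bus2→City: bottleneck 3, flow now 3.
Augment Plant→Sub3→Bus4→Bus1→City: bottleneck 2, flow now 5.
Augment Plant→Sub4→Bus4→Bus1→City: bottleneck 3, flow now 8.
No augmenting path remains; maximum flow = 8.
In the residual graph, reachable from Plant: {Plant, Sub1, Sub3, Sub4, Bus4, Bus2}.
Min-cut edges: Bus4→Bus1 (5), Bus2→City (3); capacity 5 + 3 = 8.
Cut capacity 11 exceeds the max flow 8, so it is not minimum.

No — its capacity is 11, but the minimum cut has capacity 8.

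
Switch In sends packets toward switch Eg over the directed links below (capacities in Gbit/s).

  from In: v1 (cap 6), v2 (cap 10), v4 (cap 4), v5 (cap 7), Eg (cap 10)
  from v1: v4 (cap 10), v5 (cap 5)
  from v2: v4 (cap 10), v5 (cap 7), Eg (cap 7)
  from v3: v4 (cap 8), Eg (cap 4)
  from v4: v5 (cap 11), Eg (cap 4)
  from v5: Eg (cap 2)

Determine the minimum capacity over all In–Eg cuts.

Augment In→Eg: bottleneck 10, flow now 10.
Augment In→v2→Eg: bottleneck 7, flow now 17.
Augment In→v4→Eg: bottleneck 4, flow now 21.
Augment In→v5→Eg: bottleneck 2, flow now 23.
No augmenting path remains; maximum flow = 23.
By max-flow min-cut, the minimum cut capacity equals the max flow.
In the residual graph, reachable from In: {In, v1, v2, v4, v5}.
Min-cut edges: In→Eg (10), v2→Eg (7), v4→Eg (4), v5→Eg (2); capacity 10 + 7 + 4 + 2 = 23.

23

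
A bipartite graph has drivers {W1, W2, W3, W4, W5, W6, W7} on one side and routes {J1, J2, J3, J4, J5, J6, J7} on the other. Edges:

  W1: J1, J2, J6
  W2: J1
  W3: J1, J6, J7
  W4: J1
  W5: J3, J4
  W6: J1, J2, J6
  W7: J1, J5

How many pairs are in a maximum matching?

6

Unit-capacity flow: source→left, listed edges, right→sink; max matching = max flow.
Augmenting path W1→J1 (+1); matched 1.
Augmenting path W3→J6 (+1); matched 2.
Augmenting path W5→J3 (+1); matched 3.
Augmenting path W6→J2 (+1); matched 4.
Augmenting path W7→J5 (+1); matched 5.
Augmenting path W2→J1→W1→J6→W3→J7 (+1); matched 6.
No augmenting path remains; maximum matching = 6.
König certificate: {W1, W3, W5, W6, W7, J1} is a vertex cover of size 6 (every listed pair touches it), so no matching can be larger.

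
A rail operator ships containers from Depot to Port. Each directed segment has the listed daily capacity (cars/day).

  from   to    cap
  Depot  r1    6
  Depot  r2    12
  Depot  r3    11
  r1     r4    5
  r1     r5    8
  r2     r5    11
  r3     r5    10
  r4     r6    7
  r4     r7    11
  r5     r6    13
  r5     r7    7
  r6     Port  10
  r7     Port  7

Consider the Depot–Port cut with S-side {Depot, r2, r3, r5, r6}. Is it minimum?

Given cut capacity: 6 + 7 + 10 = 23.
Augment Depot→r1→r4→r6→Port: bottleneck 5, flow now 5.
Augment Depot→r1→r5→r6→Port: bottleneck 1, flow now 6.
Augment Depot→r2→r5→r6→Port: bottleneck 4, flow now 10.
Augment Depot→r2→r5→r7→Port: bottleneck 7, flow now 17.
No augmenting path remains; maximum flow = 17.
In the residual graph, reachable from Depot: {Depot, r1, r2, r3, r4, r5, r6, r7}.
Min-cut edges: r6→Port (10), r7→Port (7); capacity 10 + 7 = 17.
Cut capacity 23 exceeds the max flow 17, so it is not minimum.

No — its capacity is 23, but the minimum cut has capacity 17.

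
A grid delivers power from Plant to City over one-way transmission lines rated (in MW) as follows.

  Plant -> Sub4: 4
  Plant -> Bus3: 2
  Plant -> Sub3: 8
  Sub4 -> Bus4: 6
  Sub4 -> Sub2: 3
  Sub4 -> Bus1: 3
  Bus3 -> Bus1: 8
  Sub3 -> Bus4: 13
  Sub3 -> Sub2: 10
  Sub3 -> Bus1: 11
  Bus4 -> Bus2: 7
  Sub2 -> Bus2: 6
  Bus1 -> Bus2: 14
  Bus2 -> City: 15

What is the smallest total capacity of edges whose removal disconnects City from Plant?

14

Augment Plant→Sub4→Bus4→Bus2→City: bottleneck 4, flow now 4.
Augment Plant→Bus3→Bus1→Bus2→City: bottleneck 2, flow now 6.
Augment Plant→Sub3→Bus4→Bus2→City: bottleneck 3, flow now 9.
Augment Plant→Sub3→Sub2→Bus2→City: bottleneck 5, flow now 14.
No augmenting path remains; maximum flow = 14.
By max-flow min-cut, the minimum cut capacity equals the max flow.
In the residual graph, reachable from Plant: {Plant}.
Min-cut edges: Plant→Sub4 (4), Plant→Bus3 (2), Plant→Sub3 (8); capacity 4 + 2 + 8 = 14.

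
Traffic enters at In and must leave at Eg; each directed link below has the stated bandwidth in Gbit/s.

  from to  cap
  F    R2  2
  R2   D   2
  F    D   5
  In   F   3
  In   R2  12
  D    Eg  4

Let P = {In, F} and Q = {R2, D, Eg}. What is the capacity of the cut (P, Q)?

Edges leaving {In, F}: In→R2 (12), F→R2 (2), F→D (5).
Cut capacity = 12 + 2 + 5 = 19.

19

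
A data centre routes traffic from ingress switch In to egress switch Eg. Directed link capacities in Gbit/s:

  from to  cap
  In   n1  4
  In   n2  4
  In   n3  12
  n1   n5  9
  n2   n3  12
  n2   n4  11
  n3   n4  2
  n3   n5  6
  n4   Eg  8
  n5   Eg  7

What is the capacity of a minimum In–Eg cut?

Augment In→n1→n5→Eg: bottleneck 4, flow now 4.
Augment In→n2→n4→Eg: bottleneck 4, flow now 8.
Augment In→n3→n4→Eg: bottleneck 2, flow now 10.
Augment In→n3→n5→Eg: bottleneck 3, flow now 13.
No augmenting path remains; maximum flow = 13.
By max-flow min-cut, the minimum cut capacity equals the max flow.
In the residual graph, reachable from In: {In, n1, n3, n5}.
Min-cut edges: In→n2 (4), n3→n4 (2), n5→Eg (7); capacity 4 + 2 + 7 = 13.

13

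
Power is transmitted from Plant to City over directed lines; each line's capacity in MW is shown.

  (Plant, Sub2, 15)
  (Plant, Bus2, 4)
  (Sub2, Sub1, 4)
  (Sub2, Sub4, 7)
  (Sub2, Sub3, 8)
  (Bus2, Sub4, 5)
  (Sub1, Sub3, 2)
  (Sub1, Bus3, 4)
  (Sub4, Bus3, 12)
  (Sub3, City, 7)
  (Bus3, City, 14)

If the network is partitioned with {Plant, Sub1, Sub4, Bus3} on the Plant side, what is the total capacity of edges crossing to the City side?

Edges leaving {Plant, Sub1, Sub4, Bus3}: Plant→Sub2 (15), Plant→Bus2 (4), Sub1→Sub3 (2), Bus3→City (14).
Cut capacity = 15 + 4 + 2 + 14 = 35.

35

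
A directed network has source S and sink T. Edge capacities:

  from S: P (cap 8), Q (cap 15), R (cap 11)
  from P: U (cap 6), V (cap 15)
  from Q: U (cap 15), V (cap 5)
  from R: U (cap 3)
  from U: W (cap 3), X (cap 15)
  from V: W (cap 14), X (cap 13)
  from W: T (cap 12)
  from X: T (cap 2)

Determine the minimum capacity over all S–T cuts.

14

Augment S→P→U→W→T: bottleneck 3, flow now 3.
Augment S→P→U→X→T: bottleneck 2, flow now 5.
Augment S→P→V→W→T: bottleneck 3, flow now 8.
Augment S→Q→V→W→T: bottleneck 5, flow now 13.
Augment S→Q→U→P→V→W→T: bottleneck 1, flow now 14. (uses reverse residual edge)
No augmenting path remains; maximum flow = 14.
By max-flow min-cut, the minimum cut capacity equals the max flow.
In the residual graph, reachable from S: {S, P, Q, R, U, V, W, X}.
Min-cut edges: W→T (12), X→T (2); capacity 12 + 2 = 14.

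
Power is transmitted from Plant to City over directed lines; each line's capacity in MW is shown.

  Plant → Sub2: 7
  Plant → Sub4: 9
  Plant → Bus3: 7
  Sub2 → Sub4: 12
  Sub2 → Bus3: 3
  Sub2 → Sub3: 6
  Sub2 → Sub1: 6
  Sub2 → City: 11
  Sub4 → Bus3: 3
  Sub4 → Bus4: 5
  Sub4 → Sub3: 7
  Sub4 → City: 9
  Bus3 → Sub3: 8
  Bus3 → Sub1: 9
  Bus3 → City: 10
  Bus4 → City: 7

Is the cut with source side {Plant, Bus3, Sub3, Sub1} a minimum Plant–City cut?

No — its capacity is 26, but the minimum cut has capacity 23.

Given cut capacity: 7 + 9 + 10 = 26.
Augment Plant→Sub2→City: bottleneck 7, flow now 7.
Augment Plant→Sub4→City: bottleneck 9, flow now 16.
Augment Plant→Bus3→City: bottleneck 7, flow now 23.
No augmenting path remains; maximum flow = 23.
In the residual graph, reachable from Plant: {Plant}.
Min-cut edges: Plant→Sub2 (7), Plant→Sub4 (9), Plant→Bus3 (7); capacity 7 + 9 + 7 = 23.
Cut capacity 26 exceeds the max flow 23, so it is not minimum.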